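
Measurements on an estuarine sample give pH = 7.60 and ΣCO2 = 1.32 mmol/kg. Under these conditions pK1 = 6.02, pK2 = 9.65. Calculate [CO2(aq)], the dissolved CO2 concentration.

[CO2*] = 0.0335 mmol/kg

α₀ = 1 / (1 + K1/[H⁺] + K1K2/[H⁺]²) = 1 / (1 + 10^+1.58 + 10^-0.47)
   = 1 / (1 + 38.019 + 0.33884) = 1/39.358 = 0.02541
[CO2*] = α₀ × DIC = 0.02541 × 1.32 = 0.0335 mmol/kg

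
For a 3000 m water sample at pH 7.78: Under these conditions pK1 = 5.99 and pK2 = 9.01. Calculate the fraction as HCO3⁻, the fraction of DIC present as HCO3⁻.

α₁ = 1 / (1 + [H⁺]/K1 + K2/[H⁺]) = 1 / (1 + 10^-1.79 + 10^-1.23)
   = 1 / (1 + 0.016218 + 0.058884) = 1/1.0751 = 0.9301

α₁ = 0.930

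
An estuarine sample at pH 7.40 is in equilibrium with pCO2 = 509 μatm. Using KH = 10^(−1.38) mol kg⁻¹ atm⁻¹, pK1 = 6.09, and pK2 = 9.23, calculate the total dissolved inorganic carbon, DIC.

[CO2*] = KH · pCO2 = 10^(−1.38) × 509×10^-6 = 2.122×10^-5 mol/kg
α₀ = 1/(1 + K1/[H⁺] + K1K2/[H⁺]²) = 1/(1 + 10^+1.31 + 10^-0.52) = 0.04604
DIC = [CO2*]/α₀ = 2.122×10^-5 / 0.04604 = 0.461 mmol/kg

DIC = 0.461 mmol/kg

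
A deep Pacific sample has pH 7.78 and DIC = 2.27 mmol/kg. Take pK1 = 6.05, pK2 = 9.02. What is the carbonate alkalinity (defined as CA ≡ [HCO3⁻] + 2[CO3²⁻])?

CA = [HCO3⁻] + 2[CO3²⁻] = (α₁ + 2α₂)·DIC
At pH 7.78: [H⁺]/K1 = 10^-1.73 = 0.018621, K2/[H⁺] = 10^-1.24 = 0.057544
α₁ = 1/(1 + 0.018621 + 0.057544) = 1/1.0762 = 0.9292; α₂ = α₁·K2/[H⁺] = 0.05347
α₁ + 2α₂ = 1.0362
CA = 1.0362 × 2.27 = 2.35 mmol/kg

CA = 2.35 mmol/kg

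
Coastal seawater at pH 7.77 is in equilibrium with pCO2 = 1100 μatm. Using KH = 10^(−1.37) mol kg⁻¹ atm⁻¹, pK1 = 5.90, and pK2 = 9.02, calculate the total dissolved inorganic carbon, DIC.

DIC = 3.72 mmol/kg

[CO2*] = KH · pCO2 = 10^(−1.37) × 1100×10^-6 = 4.692×10^-5 mol/kg
α₀ = 1/(1 + K1/[H⁺] + K1K2/[H⁺]²) = 1/(1 + 10^+1.87 + 10^+0.62) = 0.01261
DIC = [CO2*]/α₀ = 4.692×10^-5 / 0.01261 = 3.72 mmol/kg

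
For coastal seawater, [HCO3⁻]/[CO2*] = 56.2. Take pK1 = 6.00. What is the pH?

From K1 = [H⁺][HCO3⁻]/[CO2*]:  pH = pK1 + log₁₀([HCO3⁻]/[CO2*])
log₁₀(56.2) = +1.750
pH = 6.00 + (+1.750) = 7.75

pH = 7.75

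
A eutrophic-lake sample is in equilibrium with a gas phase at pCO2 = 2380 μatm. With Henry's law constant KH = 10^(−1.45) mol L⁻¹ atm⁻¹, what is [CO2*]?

[CO2*] = 84.4 μmol/L

KH = 10^(−1.45) = 3.548×10^-2 mol L⁻¹ atm⁻¹
[CO2*] = KH · pCO2 = 3.548×10^-2 × 2380×10^-6 atm = 8.44×10^-5 mol/L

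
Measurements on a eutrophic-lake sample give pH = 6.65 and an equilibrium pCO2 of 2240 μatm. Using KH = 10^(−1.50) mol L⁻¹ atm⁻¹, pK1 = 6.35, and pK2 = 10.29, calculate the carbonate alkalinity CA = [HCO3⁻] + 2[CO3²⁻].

[CO2*] = KH · pCO2 = 10^(−1.50) × 2240×10^-6 = 7.084×10^-5 mol/L
α₀ = 1/(1 + K1/[H⁺] + K1K2/[H⁺]²) = 1/(1 + 10^+0.30 + 10^-3.34) = 0.3338
DIC = [CO2*]/α₀ = 7.084×10^-5 / 0.3338 = 0.2122 mmol/L
CA = (α₁ + 2α₂)·DIC = (0.6660 + 2×0.0001526) × 0.2122 = 0.141 mmol/L

CA = 0.141 mmol/L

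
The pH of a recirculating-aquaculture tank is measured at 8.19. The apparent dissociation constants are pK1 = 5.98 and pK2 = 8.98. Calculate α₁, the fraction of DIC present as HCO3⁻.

α₁ = 1 / (1 + [H⁺]/K1 + K2/[H⁺]) = 1 / (1 + 10^-2.21 + 10^-0.79)
   = 1 / (1 + 0.0061660 + 0.16218) = 1/1.1683 = 0.8559

α₁ = 0.856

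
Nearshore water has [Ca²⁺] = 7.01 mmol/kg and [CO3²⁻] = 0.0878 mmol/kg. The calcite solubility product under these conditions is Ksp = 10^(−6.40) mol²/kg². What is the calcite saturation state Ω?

Ω = 1.55

Ksp = 10^(−6.40) = 3.981×10^-7
Ω = [Ca²⁺][CO3²⁻]/Ksp = (7.01×10^-3)(0.0878×10^-3) / 3.981×10^-7 = 1.55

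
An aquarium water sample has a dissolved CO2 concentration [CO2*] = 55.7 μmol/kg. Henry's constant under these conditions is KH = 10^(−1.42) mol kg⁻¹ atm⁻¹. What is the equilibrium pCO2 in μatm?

KH = 10^(−1.42) = 3.802×10^-2 mol kg⁻¹ atm⁻¹
pCO2 = [CO2*]/KH = 55.7×10^-6 / 3.802×10^-2 = 1.47×10^-3 atm = 1470 μatm

pCO2 = 1470 μatm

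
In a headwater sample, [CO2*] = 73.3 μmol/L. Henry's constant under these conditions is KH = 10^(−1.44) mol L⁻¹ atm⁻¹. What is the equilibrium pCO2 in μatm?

KH = 10^(−1.44) = 3.631×10^-2 mol L⁻¹ atm⁻¹
pCO2 = [CO2*]/KH = 73.3×10^-6 / 3.631×10^-2 = 2.02×10^-3 atm = 2020 μatm

pCO2 = 2020 μatm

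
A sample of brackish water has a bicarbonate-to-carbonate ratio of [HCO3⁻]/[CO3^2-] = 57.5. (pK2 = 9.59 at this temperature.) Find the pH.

pH = 7.83

From K2 = [H⁺][CO3^2-]/[HCO3⁻]:  pH = pK2 − log₁₀([HCO3⁻]/[CO3^2-])
log₁₀(57.5) = +1.760
pH = 9.59 − (+1.760) = 7.83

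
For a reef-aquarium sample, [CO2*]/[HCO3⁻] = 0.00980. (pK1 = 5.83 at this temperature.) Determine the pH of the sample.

From K1 = [H⁺][HCO3⁻]/[CO2*]:  pH = pK1 − log₁₀([CO2*]/[HCO3⁻])
log₁₀(0.00980) = -2.009
pH = 5.83 − (-2.009) = 7.84

pH = 7.84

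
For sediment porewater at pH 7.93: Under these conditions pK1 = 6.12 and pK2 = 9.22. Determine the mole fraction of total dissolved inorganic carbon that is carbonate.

α₂ = 1 / (1 + [H⁺]/K2 + [H⁺]²/(K1K2)) = 1 / (1 + 10^+1.29 + 10^-0.52)
   = 1 / (1 + 19.498 + 0.30200) = 1/20.800 = 0.04808

α₂ = 0.0481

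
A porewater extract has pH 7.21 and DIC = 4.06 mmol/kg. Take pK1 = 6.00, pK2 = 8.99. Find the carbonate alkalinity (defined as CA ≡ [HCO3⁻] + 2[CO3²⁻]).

CA = [HCO3⁻] + 2[CO3²⁻] = (α₁ + 2α₂)·DIC
At pH 7.21: [H⁺]/K1 = 10^-1.21 = 0.061660, K2/[H⁺] = 10^-1.78 = 0.016596
α₁ = 1/(1 + 0.061660 + 0.016596) = 1/1.0783 = 0.9274; α₂ = α₁·K2/[H⁺] = 0.01539
α₁ + 2α₂ = 0.9582
CA = 0.9582 × 4.06 = 3.89 mmol/kg

CA = 3.89 mmol/kg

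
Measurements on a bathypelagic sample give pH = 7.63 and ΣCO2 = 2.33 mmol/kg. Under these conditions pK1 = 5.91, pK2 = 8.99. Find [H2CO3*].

[CO2*] = 0.0418 mmol/kg

α₀ = 1 / (1 + K1/[H⁺] + K1K2/[H⁺]²) = 1 / (1 + 10^+1.72 + 10^+0.36)
   = 1 / (1 + 52.481 + 2.2909) = 1/55.772 = 0.01793
[CO2*] = α₀ × DIC = 0.01793 × 2.33 = 0.0418 mmol/kg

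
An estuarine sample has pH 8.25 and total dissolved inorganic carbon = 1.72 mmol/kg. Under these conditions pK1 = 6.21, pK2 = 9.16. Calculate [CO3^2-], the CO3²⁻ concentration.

[CO3²⁻] = 0.187 mmol/kg

α₂ = 1 / (1 + [H⁺]/K2 + [H⁺]²/(K1K2)) = 1 / (1 + 10^+0.91 + 10^-1.13)
   = 1 / (1 + 8.1283 + 0.074131) = 1/9.2024 = 0.1087
[CO3²⁻] = α₂ × DIC = 0.1087 × 1.72 = 0.187 mmol/kg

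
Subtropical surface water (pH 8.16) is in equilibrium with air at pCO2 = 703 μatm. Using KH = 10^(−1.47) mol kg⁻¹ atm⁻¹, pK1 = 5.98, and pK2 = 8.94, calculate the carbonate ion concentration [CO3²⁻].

[CO3²⁻] = 0.598 mmol/kg

[CO2*] = KH · pCO2 = 10^(−1.47) × 703×10^-6 = 2.382×10^-5 mol/kg
α₀ = 1/(1 + K1/[H⁺] + K1K2/[H⁺]²) = 1/(1 + 10^+2.18 + 10^+1.40) = 0.005635
DIC = [CO2*]/α₀ = 2.382×10^-5 / 0.005635 = 4.228 mmol/kg
[CO3²⁻] = α₂·DIC; α₂ = 0.1415, so [CO3²⁻] = 0.1415 × 4.228 = 0.598 mmol/kg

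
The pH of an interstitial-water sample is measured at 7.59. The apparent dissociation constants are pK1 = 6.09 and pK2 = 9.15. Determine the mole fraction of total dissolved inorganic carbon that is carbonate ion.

α₂ = 1 / (1 + [H⁺]/K2 + [H⁺]²/(K1K2)) = 1 / (1 + 10^+1.56 + 10^+0.06)
   = 1 / (1 + 36.308 + 1.1482) = 1/38.456 = 0.02600

α₂ = 0.0260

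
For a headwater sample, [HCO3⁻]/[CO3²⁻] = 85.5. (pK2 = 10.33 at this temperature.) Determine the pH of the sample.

pH = 8.40

From K2 = [H⁺][CO3²⁻]/[HCO3⁻]:  pH = pK2 − log₁₀([HCO3⁻]/[CO3²⁻])
log₁₀(85.5) = +1.932
pH = 10.33 − (+1.932) = 8.40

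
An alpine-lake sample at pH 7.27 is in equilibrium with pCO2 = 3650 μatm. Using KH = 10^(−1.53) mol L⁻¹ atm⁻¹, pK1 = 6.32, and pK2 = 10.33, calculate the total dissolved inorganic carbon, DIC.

[CO2*] = KH · pCO2 = 10^(−1.53) × 3650×10^-6 = 1.077×10^-4 mol/L
α₀ = 1/(1 + K1/[H⁺] + K1K2/[H⁺]²) = 1/(1 + 10^+0.95 + 10^-2.11) = 0.1008
DIC = [CO2*]/α₀ = 1.077×10^-4 / 0.1008 = 1.07 mmol/L

DIC = 1.07 mmol/L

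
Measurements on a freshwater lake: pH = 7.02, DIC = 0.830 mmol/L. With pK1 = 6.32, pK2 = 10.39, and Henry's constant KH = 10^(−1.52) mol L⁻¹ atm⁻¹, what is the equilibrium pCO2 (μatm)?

α₀ = 1 / (1 + K1/[H⁺] + K1K2/[H⁺]²) = 1 / (1 + 10^+0.70 + 10^-2.67)
   = 1 / (1 + 5.0119 + 0.0021380) = 1/6.0140 = 0.1663
[CO2*] = α₀ × DIC = 0.1663 × 0.830 = 0.1380 mmol/L
pCO2 = [CO2*]/KH = 1.380×10^-4 / 3.020×10^-2 = 4570 μatm

pCO2 = 4570 μatm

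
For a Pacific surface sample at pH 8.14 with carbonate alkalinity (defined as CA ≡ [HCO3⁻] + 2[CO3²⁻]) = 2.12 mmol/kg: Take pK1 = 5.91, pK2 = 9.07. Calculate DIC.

CA = [HCO3⁻] + 2[CO3²⁻] = (α₁ + 2α₂)·DIC
At pH 8.14: [H⁺]/K1 = 10^-2.23 = 0.0058884, K2/[H⁺] = 10^-0.93 = 0.11749
α₁ = 1/(1 + 0.0058884 + 0.11749) = 1/1.1234 = 0.8902; α₂ = α₁·K2/[H⁺] = 0.1046
α₁ + 2α₂ = 1.0993
DIC = CA / (α₁ + 2α₂) = 2.12 / 1.0993 = 1.93 mmol/kg

DIC = 1.93 mmol/kg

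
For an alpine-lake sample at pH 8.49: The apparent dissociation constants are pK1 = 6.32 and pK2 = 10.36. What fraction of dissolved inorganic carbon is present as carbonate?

α₂ = 1 / (1 + [H⁺]/K2 + [H⁺]²/(K1K2)) = 1 / (1 + 10^+1.87 + 10^-0.30)
   = 1 / (1 + 74.131 + 0.50119) = 1/75.632 = 0.01322

α₂ = 0.0132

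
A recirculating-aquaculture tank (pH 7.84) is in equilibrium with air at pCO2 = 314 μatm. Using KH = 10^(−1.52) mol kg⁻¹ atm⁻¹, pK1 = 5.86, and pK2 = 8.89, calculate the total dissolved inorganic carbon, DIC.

[CO2*] = KH · pCO2 = 10^(−1.52) × 314×10^-6 = 9.483×10^-6 mol/kg
α₀ = 1/(1 + K1/[H⁺] + K1K2/[H⁺]²) = 1/(1 + 10^+1.98 + 10^+0.93) = 0.009523
DIC = [CO2*]/α₀ = 9.483×10^-6 / 0.009523 = 0.996 mmol/kg

DIC = 0.996 mmol/kg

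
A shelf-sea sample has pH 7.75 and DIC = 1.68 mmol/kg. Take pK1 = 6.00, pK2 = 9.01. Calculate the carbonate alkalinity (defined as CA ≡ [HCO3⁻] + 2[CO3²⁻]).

CA = 1.74 mmol/kg

CA = [HCO3⁻] + 2[CO3²⁻] = (α₁ + 2α₂)·DIC
At pH 7.75: [H⁺]/K1 = 10^-1.75 = 0.017783, K2/[H⁺] = 10^-1.26 = 0.054954
α₁ = 1/(1 + 0.017783 + 0.054954) = 1/1.0727 = 0.9322; α₂ = α₁·K2/[H⁺] = 0.05123
α₁ + 2α₂ = 1.0347
CA = 1.0347 × 1.68 = 1.74 mmol/kg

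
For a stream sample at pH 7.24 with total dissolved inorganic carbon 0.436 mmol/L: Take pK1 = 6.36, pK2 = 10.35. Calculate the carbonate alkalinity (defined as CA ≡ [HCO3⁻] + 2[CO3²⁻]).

CA = 0.386 mmol/L

CA = [HCO3⁻] + 2[CO3²⁻] = (α₁ + 2α₂)·DIC
At pH 7.24: [H⁺]/K1 = 10^-0.88 = 0.13183, K2/[H⁺] = 10^-3.11 = 0.00077625
α₁ = 1/(1 + 0.13183 + 0.00077625) = 1/1.1326 = 0.8829; α₂ = α₁·K2/[H⁺] = 0.0006854
α₁ + 2α₂ = 0.8843
CA = 0.8843 × 0.436 = 0.386 mmol/L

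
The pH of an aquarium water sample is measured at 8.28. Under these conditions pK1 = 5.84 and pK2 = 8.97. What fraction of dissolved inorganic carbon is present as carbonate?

α₂ = 1 / (1 + [H⁺]/K2 + [H⁺]²/(K1K2)) = 1 / (1 + 10^+0.69 + 10^-1.75)
   = 1 / (1 + 4.8978 + 0.017783) = 1/5.9156 = 0.1690

α₂ = 0.169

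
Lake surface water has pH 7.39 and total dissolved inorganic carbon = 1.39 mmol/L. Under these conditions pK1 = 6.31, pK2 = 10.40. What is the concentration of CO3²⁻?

α₂ = 1 / (1 + [H⁺]/K2 + [H⁺]²/(K1K2)) = 1 / (1 + 10^+3.01 + 10^+1.93)
   = 1 / (1 + 1023.3 + 85.114) = 1/1109.4 = 0.0009014
[CO3²⁻] = α₂ × DIC = 0.0009014 × 1.39 = 0.00125 mmol/L = 1.25 μmol/L

[CO3²⁻] = 1.25 μmol/L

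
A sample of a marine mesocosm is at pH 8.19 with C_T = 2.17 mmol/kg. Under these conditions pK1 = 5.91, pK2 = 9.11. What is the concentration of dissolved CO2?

[CO2*] = 10.1 μmol/kg

α₀ = 1 / (1 + K1/[H⁺] + K1K2/[H⁺]²) = 1 / (1 + 10^+2.28 + 10^+1.36)
   = 1 / (1 + 190.55 + 22.909) = 1/214.45 = 0.004663
[CO2*] = α₀ × DIC = 0.004663 × 2.17 = 0.0101 mmol/kg = 10.1 μmol/kg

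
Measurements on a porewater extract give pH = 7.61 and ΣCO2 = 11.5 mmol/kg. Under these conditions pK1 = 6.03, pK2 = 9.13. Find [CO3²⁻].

α₂ = 1 / (1 + [H⁺]/K2 + [H⁺]²/(K1K2)) = 1 / (1 + 10^+1.52 + 10^-0.06)
   = 1 / (1 + 33.113 + 0.87096) = 1/34.984 = 0.02858
[CO3²⁻] = α₂ × DIC = 0.02858 × 11.5 = 0.329 mmol/kg

[CO3²⁻] = 0.329 mmol/kg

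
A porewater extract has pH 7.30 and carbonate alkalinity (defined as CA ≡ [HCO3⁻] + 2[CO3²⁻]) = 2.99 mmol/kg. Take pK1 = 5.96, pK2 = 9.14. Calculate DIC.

DIC = 3.08 mmol/kg

CA = [HCO3⁻] + 2[CO3²⁻] = (α₁ + 2α₂)·DIC
At pH 7.30: [H⁺]/K1 = 10^-1.34 = 0.045709, K2/[H⁺] = 10^-1.84 = 0.014454
α₁ = 1/(1 + 0.045709 + 0.014454) = 1/1.0602 = 0.9433; α₂ = α₁·K2/[H⁺] = 0.01363
α₁ + 2α₂ = 0.9705
DIC = CA / (α₁ + 2α₂) = 2.99 / 0.9705 = 3.08 mmol/kg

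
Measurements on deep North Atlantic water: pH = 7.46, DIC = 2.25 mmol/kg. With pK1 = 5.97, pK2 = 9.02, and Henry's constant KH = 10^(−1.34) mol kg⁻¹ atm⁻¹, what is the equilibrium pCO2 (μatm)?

pCO2 = 1500 μatm

α₀ = 1 / (1 + K1/[H⁺] + K1K2/[H⁺]²) = 1 / (1 + 10^+1.49 + 10^-0.07)
   = 1 / (1 + 30.903 + 0.85114) = 1/32.754 = 0.03053
[CO2*] = α₀ × DIC = 0.03053 × 2.25 = 0.06869 mmol/kg
pCO2 = [CO2*]/KH = 6.869×10^-5 / 4.571×10^-2 = 1500 μatm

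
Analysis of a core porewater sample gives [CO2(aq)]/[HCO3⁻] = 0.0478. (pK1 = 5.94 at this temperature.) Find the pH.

From K1 = [H⁺][HCO3⁻]/[CO2(aq)]:  pH = pK1 − log₁₀([CO2(aq)]/[HCO3⁻])
log₁₀(0.0478) = -1.321
pH = 5.94 − (-1.321) = 7.26

pH = 7.26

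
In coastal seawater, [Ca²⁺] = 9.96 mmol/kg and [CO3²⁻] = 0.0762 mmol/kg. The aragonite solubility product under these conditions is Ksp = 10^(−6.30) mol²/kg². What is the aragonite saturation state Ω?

Ksp = 10^(−6.30) = 5.012×10^-7
Ω = [Ca²⁺][CO3²⁻]/Ksp = (9.96×10^-3)(0.0762×10^-3) / 5.012×10^-7 = 1.51

Ω = 1.51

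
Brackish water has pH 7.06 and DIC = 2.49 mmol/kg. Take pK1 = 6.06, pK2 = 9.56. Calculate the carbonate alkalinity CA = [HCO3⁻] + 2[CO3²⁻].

CA = 2.27 mmol/kg

CA = [HCO3⁻] + 2[CO3²⁻] = (α₁ + 2α₂)·DIC
At pH 7.06: [H⁺]/K1 = 10^-1.00 = 0.10000, K2/[H⁺] = 10^-2.50 = 0.0031623
α₁ = 1/(1 + 0.10000 + 0.0031623) = 1/1.1032 = 0.9065; α₂ = α₁·K2/[H⁺] = 0.002867
α₁ + 2α₂ = 0.9122
CA = 0.9122 × 2.49 = 2.27 mmol/kg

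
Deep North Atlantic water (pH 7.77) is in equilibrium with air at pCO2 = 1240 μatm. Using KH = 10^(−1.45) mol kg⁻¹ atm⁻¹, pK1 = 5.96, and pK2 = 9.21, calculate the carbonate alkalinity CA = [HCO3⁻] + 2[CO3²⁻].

[CO2*] = KH · pCO2 = 10^(−1.45) × 1240×10^-6 = 4.400×10^-5 mol/kg
α₀ = 1/(1 + K1/[H⁺] + K1K2/[H⁺]²) = 1/(1 + 10^+1.81 + 10^+0.37) = 0.01473
DIC = [CO2*]/α₀ = 4.400×10^-5 / 0.01473 = 2.988 mmol/kg
CA = (α₁ + 2α₂)·DIC = (0.9508 + 2×0.03452) × 2.988 = 3.05 mmol/kg

CA = 3.05 mmol/kg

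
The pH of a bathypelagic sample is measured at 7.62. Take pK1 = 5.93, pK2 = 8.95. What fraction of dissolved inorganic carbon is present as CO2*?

α₀ = 0.0191

α₀ = 1 / (1 + K1/[H⁺] + K1K2/[H⁺]²) = 1 / (1 + 10^+1.69 + 10^+0.36)
   = 1 / (1 + 48.978 + 2.2909) = 1/52.269 = 0.01913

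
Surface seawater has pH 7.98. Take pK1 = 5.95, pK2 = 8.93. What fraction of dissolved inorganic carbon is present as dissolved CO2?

α₀ = 0.00832

α₀ = 1 / (1 + K1/[H⁺] + K1K2/[H⁺]²) = 1 / (1 + 10^+2.03 + 10^+1.08)
   = 1 / (1 + 107.15 + 12.023) = 1/120.17 = 0.008321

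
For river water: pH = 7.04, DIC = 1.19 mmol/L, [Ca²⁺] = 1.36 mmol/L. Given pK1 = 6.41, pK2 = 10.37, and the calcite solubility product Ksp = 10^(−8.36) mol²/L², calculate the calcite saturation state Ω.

α₂ = 1 / (1 + [H⁺]/K2 + [H⁺]²/(K1K2)) = 1 / (1 + 10^+3.33 + 10^+2.70)
   = 1 / (1 + 2138.0 + 501.19) = 1/2640.1 = 0.0003788
[CO3²⁻] = α₂ × DIC = 0.0003788 × 1.19 = 0.0004507 mmol/L = 0.4507 μmol/L
Ksp = 10^(−8.36) = 4.365×10^-9
Ω = [Ca²⁺][CO3²⁻]/Ksp = (1.36×10^-3)(4.507×10^-7) / 4.365×10^-9 = 0.140

Ω = 0.140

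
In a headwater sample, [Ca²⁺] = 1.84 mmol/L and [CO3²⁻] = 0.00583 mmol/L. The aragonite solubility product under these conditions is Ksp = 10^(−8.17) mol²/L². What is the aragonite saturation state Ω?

Ksp = 10^(−8.17) = 6.761×10^-9
Ω = [Ca²⁺][CO3²⁻]/Ksp = (1.84×10^-3)(0.00583×10^-3) / 6.761×10^-9 = 1.59

Ω = 1.59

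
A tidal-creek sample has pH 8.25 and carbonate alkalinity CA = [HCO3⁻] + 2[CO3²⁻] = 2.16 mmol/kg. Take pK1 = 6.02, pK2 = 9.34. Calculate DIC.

CA = [HCO3⁻] + 2[CO3²⁻] = (α₁ + 2α₂)·DIC
At pH 8.25: [H⁺]/K1 = 10^-2.23 = 0.0058884, K2/[H⁺] = 10^-1.09 = 0.081283
α₁ = 1/(1 + 0.0058884 + 0.081283) = 1/1.0872 = 0.9198; α₂ = α₁·K2/[H⁺] = 0.07477
α₁ + 2α₂ = 1.0693
DIC = CA / (α₁ + 2α₂) = 2.16 / 1.0693 = 2.02 mmol/kg

DIC = 2.02 mmol/kg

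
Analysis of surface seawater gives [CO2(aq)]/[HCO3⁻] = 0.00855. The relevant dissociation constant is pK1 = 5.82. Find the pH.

pH = 7.89

From K1 = [H⁺][HCO3⁻]/[CO2(aq)]:  pH = pK1 − log₁₀([CO2(aq)]/[HCO3⁻])
log₁₀(0.00855) = -2.068
pH = 5.82 − (-2.068) = 7.89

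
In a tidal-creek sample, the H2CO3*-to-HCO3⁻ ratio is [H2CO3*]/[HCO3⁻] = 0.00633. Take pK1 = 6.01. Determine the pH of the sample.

From K1 = [H⁺][HCO3⁻]/[H2CO3*]:  pH = pK1 − log₁₀([H2CO3*]/[HCO3⁻])
log₁₀(0.00633) = -2.199
pH = 6.01 − (-2.199) = 8.21

pH = 8.21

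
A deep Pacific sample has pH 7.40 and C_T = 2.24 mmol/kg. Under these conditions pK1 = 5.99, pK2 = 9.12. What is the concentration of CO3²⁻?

α₂ = 1 / (1 + [H⁺]/K2 + [H⁺]²/(K1K2)) = 1 / (1 + 10^+1.72 + 10^+0.31)
   = 1 / (1 + 52.481 + 2.0417) = 1/55.522 = 0.01801
[CO3²⁻] = α₂ × DIC = 0.01801 × 2.24 = 0.0403 mmol/kg

[CO3²⁻] = 0.0403 mmol/kg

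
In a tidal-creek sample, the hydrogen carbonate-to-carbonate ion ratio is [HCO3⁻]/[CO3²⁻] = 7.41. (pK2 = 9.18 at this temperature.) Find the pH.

pH = 8.31

From K2 = [H⁺][CO3²⁻]/[HCO3⁻]:  pH = pK2 − log₁₀([HCO3⁻]/[CO3²⁻])
log₁₀(7.41) = +0.870
pH = 9.18 − (+0.870) = 8.31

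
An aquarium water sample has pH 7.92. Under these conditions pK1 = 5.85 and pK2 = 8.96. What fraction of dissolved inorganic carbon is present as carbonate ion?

α₂ = 1 / (1 + [H⁺]/K2 + [H⁺]²/(K1K2)) = 1 / (1 + 10^+1.04 + 10^-1.03)
   = 1 / (1 + 10.965 + 0.093325) = 1/12.058 = 0.08293

α₂ = 0.0829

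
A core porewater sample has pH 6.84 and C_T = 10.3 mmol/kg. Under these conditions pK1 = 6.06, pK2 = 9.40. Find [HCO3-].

α₁ = 1 / (1 + [H⁺]/K1 + K2/[H⁺]) = 1 / (1 + 10^-0.78 + 10^-2.56)
   = 1 / (1 + 0.16596 + 0.0027542) = 1/1.1687 = 0.8556
[HCO3⁻] = α₁ × DIC = 0.8556 × 10.3 = 8.81 mmol/kg

[HCO3⁻] = 8.81 mmol/kg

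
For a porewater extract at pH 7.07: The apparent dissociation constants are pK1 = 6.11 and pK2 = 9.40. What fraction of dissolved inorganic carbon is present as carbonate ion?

α₂ = 1 / (1 + [H⁺]/K2 + [H⁺]²/(K1K2)) = 1 / (1 + 10^+2.33 + 10^+1.37)
   = 1 / (1 + 213.80 + 23.442) = 1/238.24 = 0.004197

α₂ = 0.00420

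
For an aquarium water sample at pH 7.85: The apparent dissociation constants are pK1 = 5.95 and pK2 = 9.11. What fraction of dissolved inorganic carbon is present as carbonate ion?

α₂ = 1 / (1 + [H⁺]/K2 + [H⁺]²/(K1K2)) = 1 / (1 + 10^+1.26 + 10^-0.64)
   = 1 / (1 + 18.197 + 0.22909) = 1/19.426 = 0.05148

α₂ = 0.0515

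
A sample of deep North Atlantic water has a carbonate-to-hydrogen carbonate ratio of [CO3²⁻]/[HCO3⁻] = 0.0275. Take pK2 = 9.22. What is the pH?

From K2 = [H⁺][CO3²⁻]/[HCO3⁻]:  pH = pK2 + log₁₀([CO3²⁻]/[HCO3⁻])
log₁₀(0.0275) = -1.561
pH = 9.22 + (-1.561) = 7.66

pH = 7.66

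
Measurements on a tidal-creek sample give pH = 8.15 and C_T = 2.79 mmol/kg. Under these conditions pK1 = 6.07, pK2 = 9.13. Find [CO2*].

α₀ = 1 / (1 + K1/[H⁺] + K1K2/[H⁺]²) = 1 / (1 + 10^+2.08 + 10^+1.10)
   = 1 / (1 + 120.23 + 12.589) = 1/133.82 = 0.007473
[CO2*] = α₀ × DIC = 0.007473 × 2.79 = 0.0208 mmol/kg

[CO2*] = 0.0208 mmol/kg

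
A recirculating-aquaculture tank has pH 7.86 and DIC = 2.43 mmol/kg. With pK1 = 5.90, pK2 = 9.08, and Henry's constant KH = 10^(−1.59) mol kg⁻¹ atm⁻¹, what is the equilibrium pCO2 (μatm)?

α₀ = 1 / (1 + K1/[H⁺] + K1K2/[H⁺]²) = 1 / (1 + 10^+1.96 + 10^+0.74)
   = 1 / (1 + 91.201 + 5.4954) = 1/97.696 = 0.01024
[CO2*] = α₀ × DIC = 0.01024 × 2.43 = 0.02487 mmol/kg
pCO2 = [CO2*]/KH = 2.487×10^-5 / 2.570×10^-2 = 968 μatm

pCO2 = 968 μatm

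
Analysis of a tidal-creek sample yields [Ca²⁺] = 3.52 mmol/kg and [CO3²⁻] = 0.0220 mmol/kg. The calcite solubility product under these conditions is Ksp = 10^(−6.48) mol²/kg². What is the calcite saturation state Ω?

Ω = 0.234

Ksp = 10^(−6.48) = 3.311×10^-7
Ω = [Ca²⁺][CO3²⁻]/Ksp = (3.52×10^-3)(0.0220×10^-3) / 3.311×10^-7 = 0.234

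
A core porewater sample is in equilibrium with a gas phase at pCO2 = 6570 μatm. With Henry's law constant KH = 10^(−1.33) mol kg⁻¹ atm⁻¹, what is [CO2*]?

[CO2*] = 307 μmol/kg

KH = 10^(−1.33) = 4.677×10^-2 mol kg⁻¹ atm⁻¹
[CO2*] = KH · pCO2 = 4.677×10^-2 × 6570×10^-6 atm = 3.07×10^-4 mol/kg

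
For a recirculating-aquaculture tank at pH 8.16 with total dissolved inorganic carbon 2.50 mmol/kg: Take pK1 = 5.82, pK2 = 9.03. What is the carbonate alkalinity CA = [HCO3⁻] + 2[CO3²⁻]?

CA = [HCO3⁻] + 2[CO3²⁻] = (α₁ + 2α₂)·DIC
At pH 8.16: [H⁺]/K1 = 10^-2.34 = 0.0045709, K2/[H⁺] = 10^-0.87 = 0.13490
α₁ = 1/(1 + 0.0045709 + 0.13490) = 1/1.1395 = 0.8776; α₂ = α₁·K2/[H⁺] = 0.1184
α₁ + 2α₂ = 1.1144
CA = 1.1144 × 2.50 = 2.79 mmol/kg

CA = 2.79 mmol/kg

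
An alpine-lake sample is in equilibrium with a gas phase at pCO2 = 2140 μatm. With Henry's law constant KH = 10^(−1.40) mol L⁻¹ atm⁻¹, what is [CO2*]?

[CO2*] = 85.2 μmol/L

KH = 10^(−1.40) = 3.981×10^-2 mol L⁻¹ atm⁻¹
[CO2*] = KH · pCO2 = 3.981×10^-2 × 2140×10^-6 atm = 8.52×10^-5 mol/L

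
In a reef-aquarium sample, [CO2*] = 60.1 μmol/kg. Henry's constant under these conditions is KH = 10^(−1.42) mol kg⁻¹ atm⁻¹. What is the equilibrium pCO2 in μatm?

KH = 10^(−1.42) = 3.802×10^-2 mol kg⁻¹ atm⁻¹
pCO2 = [CO2*]/KH = 60.1×10^-6 / 3.802×10^-2 = 1.58×10^-3 atm = 1580 μatm

pCO2 = 1580 μatm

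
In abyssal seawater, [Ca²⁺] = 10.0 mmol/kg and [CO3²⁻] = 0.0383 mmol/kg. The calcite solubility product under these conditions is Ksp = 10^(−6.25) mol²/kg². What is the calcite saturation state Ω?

Ω = 0.681

Ksp = 10^(−6.25) = 5.623×10^-7
Ω = [Ca²⁺][CO3²⁻]/Ksp = (10.0×10^-3)(0.0383×10^-3) / 5.623×10^-7 = 0.681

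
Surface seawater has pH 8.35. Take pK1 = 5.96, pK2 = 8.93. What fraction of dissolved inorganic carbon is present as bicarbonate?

α₁ = 0.789

α₁ = 1 / (1 + [H⁺]/K1 + K2/[H⁺]) = 1 / (1 + 10^-2.39 + 10^-0.58)
   = 1 / (1 + 0.0040738 + 0.26303) = 1/1.2671 = 0.7892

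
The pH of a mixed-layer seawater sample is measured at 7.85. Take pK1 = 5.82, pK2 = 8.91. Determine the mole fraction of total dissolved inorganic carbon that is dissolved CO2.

α₀ = 0.00851

α₀ = 1 / (1 + K1/[H⁺] + K1K2/[H⁺]²) = 1 / (1 + 10^+2.03 + 10^+0.97)
   = 1 / (1 + 107.15 + 9.3325) = 1/117.48 = 0.008512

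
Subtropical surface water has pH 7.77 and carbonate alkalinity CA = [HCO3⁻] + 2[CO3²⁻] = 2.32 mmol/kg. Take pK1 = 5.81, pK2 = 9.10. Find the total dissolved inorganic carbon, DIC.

CA = [HCO3⁻] + 2[CO3²⁻] = (α₁ + 2α₂)·DIC
At pH 7.77: [H⁺]/K1 = 10^-1.96 = 0.010965, K2/[H⁺] = 10^-1.33 = 0.046774
α₁ = 1/(1 + 0.010965 + 0.046774) = 1/1.0577 = 0.9454; α₂ = α₁·K2/[H⁺] = 0.04422
α₁ + 2α₂ = 1.0339
DIC = CA / (α₁ + 2α₂) = 2.32 / 1.0339 = 2.24 mmol/kg

DIC = 2.24 mmol/kg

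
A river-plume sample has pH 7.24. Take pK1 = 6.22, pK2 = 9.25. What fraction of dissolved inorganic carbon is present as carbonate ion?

α₂ = 1 / (1 + [H⁺]/K2 + [H⁺]²/(K1K2)) = 1 / (1 + 10^+2.01 + 10^+0.99)
   = 1 / (1 + 102.33 + 9.7724) = 1/113.10 = 0.008842

α₂ = 0.00884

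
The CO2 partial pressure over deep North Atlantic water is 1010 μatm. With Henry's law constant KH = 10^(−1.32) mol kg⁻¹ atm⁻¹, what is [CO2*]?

[CO2*] = 48.3 μmol/kg

KH = 10^(−1.32) = 4.786×10^-2 mol kg⁻¹ atm⁻¹
[CO2*] = KH · pCO2 = 4.786×10^-2 × 1010×10^-6 atm = 4.83×10^-5 mol/kg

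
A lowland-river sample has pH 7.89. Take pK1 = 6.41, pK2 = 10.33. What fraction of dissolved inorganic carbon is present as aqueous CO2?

α₀ = 0.0319

α₀ = 1 / (1 + K1/[H⁺] + K1K2/[H⁺]²) = 1 / (1 + 10^+1.48 + 10^-0.96)
   = 1 / (1 + 30.200 + 0.10965) = 1/31.309 = 0.03194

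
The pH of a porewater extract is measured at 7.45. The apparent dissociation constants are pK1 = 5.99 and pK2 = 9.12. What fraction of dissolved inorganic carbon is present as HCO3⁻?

α₁ = 1 / (1 + [H⁺]/K1 + K2/[H⁺]) = 1 / (1 + 10^-1.46 + 10^-1.67)
   = 1 / (1 + 0.034674 + 0.021380) = 1/1.0561 = 0.9469

α₁ = 0.947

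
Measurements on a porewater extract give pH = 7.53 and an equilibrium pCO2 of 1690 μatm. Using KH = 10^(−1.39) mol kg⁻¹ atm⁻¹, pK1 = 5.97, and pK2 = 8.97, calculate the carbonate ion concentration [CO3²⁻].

[CO3²⁻] = 0.0908 mmol/kg

[CO2*] = KH · pCO2 = 10^(−1.39) × 1690×10^-6 = 6.885×10^-5 mol/kg
α₀ = 1/(1 + K1/[H⁺] + K1K2/[H⁺]²) = 1/(1 + 10^+1.56 + 10^+0.12) = 0.02589
DIC = [CO2*]/α₀ = 6.885×10^-5 / 0.02589 = 2.659 mmol/kg
[CO3²⁻] = α₂·DIC; α₂ = 0.03413, so [CO3²⁻] = 0.03413 × 2.659 = 0.0908 mmol/kg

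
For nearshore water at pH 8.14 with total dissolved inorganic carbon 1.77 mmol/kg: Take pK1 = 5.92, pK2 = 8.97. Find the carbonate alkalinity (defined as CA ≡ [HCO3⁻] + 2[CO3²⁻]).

CA = [HCO3⁻] + 2[CO3²⁻] = (α₁ + 2α₂)·DIC
At pH 8.14: [H⁺]/K1 = 10^-2.22 = 0.0060256, K2/[H⁺] = 10^-0.83 = 0.14791
α₁ = 1/(1 + 0.0060256 + 0.14791) = 1/1.1539 = 0.8666; α₂ = α₁·K2/[H⁺] = 0.1282
α₁ + 2α₂ = 1.1230
CA = 1.1230 × 1.77 = 1.99 mmol/kg

CA = 1.99 mmol/kg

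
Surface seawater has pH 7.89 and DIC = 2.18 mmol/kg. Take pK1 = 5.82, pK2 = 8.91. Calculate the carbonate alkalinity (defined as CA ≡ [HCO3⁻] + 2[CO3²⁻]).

CA = [HCO3⁻] + 2[CO3²⁻] = (α₁ + 2α₂)·DIC
At pH 7.89: [H⁺]/K1 = 10^-2.07 = 0.0085114, K2/[H⁺] = 10^-1.02 = 0.095499
α₁ = 1/(1 + 0.0085114 + 0.095499) = 1/1.1040 = 0.9058; α₂ = α₁·K2/[H⁺] = 0.08650
α₁ + 2α₂ = 1.0788
CA = 1.0788 × 2.18 = 2.35 mmol/kg

CA = 2.35 mmol/kg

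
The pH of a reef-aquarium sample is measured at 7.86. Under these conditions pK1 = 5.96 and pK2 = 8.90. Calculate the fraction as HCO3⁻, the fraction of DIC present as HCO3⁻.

α₁ = 0.906

α₁ = 1 / (1 + [H⁺]/K1 + K2/[H⁺]) = 1 / (1 + 10^-1.90 + 10^-1.04)
   = 1 / (1 + 0.012589 + 0.091201) = 1/1.1038 = 0.9060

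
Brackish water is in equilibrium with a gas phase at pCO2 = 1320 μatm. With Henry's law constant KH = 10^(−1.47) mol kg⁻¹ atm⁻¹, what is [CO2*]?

[CO2*] = 44.7 μmol/kg

KH = 10^(−1.47) = 3.388×10^-2 mol kg⁻¹ atm⁻¹
[CO2*] = KH · pCO2 = 3.388×10^-2 × 1320×10^-6 atm = 4.47×10^-5 mol/kg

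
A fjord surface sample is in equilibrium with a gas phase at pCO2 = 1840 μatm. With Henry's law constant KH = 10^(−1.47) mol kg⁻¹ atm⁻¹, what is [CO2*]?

KH = 10^(−1.47) = 3.388×10^-2 mol kg⁻¹ atm⁻¹
[CO2*] = KH · pCO2 = 3.388×10^-2 × 1840×10^-6 atm = 6.23×10^-5 mol/kg

[CO2*] = 62.3 μmol/kg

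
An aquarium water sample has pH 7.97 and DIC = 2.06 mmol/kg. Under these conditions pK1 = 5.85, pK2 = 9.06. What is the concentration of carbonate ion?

α₂ = 1 / (1 + [H⁺]/K2 + [H⁺]²/(K1K2)) = 1 / (1 + 10^+1.09 + 10^-1.03)
   = 1 / (1 + 12.303 + 0.093325) = 1/13.396 = 0.07465
[CO3²⁻] = α₂ × DIC = 0.07465 × 2.06 = 0.154 mmol/kg

[CO3²⁻] = 0.154 mmol/kg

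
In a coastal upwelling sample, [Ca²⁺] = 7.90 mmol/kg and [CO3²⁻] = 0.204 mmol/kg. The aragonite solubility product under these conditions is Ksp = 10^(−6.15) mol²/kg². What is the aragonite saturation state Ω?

Ω = 2.28

Ksp = 10^(−6.15) = 7.079×10^-7
Ω = [Ca²⁺][CO3²⁻]/Ksp = (7.90×10^-3)(0.204×10^-3) / 7.079×10^-7 = 2.28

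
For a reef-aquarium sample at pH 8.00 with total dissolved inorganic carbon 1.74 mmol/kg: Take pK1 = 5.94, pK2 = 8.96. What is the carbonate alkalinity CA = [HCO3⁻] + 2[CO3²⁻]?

CA = [HCO3⁻] + 2[CO3²⁻] = (α₁ + 2α₂)·DIC
At pH 8.00: [H⁺]/K1 = 10^-2.06 = 0.0087096, K2/[H⁺] = 10^-0.96 = 0.10965
α₁ = 1/(1 + 0.0087096 + 0.10965) = 1/1.1184 = 0.8942; α₂ = α₁·K2/[H⁺] = 0.09804
α₁ + 2α₂ = 1.0903
CA = 1.0903 × 1.74 = 1.90 mmol/kg

CA = 1.90 mmol/kg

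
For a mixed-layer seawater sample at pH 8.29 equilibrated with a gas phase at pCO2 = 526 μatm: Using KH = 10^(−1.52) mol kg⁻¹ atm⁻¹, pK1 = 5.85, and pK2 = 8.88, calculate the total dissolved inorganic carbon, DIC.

[CO2*] = KH · pCO2 = 10^(−1.52) × 526×10^-6 = 1.588×10^-5 mol/kg
α₀ = 1/(1 + K1/[H⁺] + K1K2/[H⁺]²) = 1/(1 + 10^+2.44 + 10^+1.85) = 0.002880
DIC = [CO2*]/α₀ = 1.588×10^-5 / 0.002880 = 5.52 mmol/kg

DIC = 5.52 mmol/kg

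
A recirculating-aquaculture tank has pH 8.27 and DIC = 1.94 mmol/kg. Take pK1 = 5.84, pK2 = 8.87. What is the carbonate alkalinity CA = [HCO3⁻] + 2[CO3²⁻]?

CA = [HCO3⁻] + 2[CO3²⁻] = (α₁ + 2α₂)·DIC
At pH 8.27: [H⁺]/K1 = 10^-2.43 = 0.0037154, K2/[H⁺] = 10^-0.60 = 0.25119
α₁ = 1/(1 + 0.0037154 + 0.25119) = 1/1.2549 = 0.7969; α₂ = α₁·K2/[H⁺] = 0.2002
α₁ + 2α₂ = 1.1972
CA = 1.1972 × 1.94 = 2.32 mmol/kg

CA = 2.32 mmol/kg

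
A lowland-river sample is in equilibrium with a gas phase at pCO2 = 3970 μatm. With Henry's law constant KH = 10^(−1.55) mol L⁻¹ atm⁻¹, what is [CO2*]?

[CO2*] = 112 μmol/L

KH = 10^(−1.55) = 2.818×10^-2 mol L⁻¹ atm⁻¹
[CO2*] = KH · pCO2 = 2.818×10^-2 × 3970×10^-6 atm = 1.12×10^-4 mol/L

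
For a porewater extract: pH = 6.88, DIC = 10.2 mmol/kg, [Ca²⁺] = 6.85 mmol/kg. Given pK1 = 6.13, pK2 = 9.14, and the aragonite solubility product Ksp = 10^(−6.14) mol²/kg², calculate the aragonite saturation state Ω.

Ω = 0.448

α₂ = 1 / (1 + [H⁺]/K2 + [H⁺]²/(K1K2)) = 1 / (1 + 10^+2.26 + 10^+1.51)
   = 1 / (1 + 181.97 + 32.359) = 1/215.33 = 0.004644
[CO3²⁻] = α₂ × DIC = 0.004644 × 10.2 = 0.04737 mmol/kg
Ksp = 10^(−6.14) = 7.244×10^-7
Ω = [Ca²⁺][CO3²⁻]/Ksp = (6.85×10^-3)(4.737×10^-5) / 7.244×10^-7 = 0.448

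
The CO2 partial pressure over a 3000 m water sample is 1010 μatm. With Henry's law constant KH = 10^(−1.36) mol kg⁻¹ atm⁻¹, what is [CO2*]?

[CO2*] = 44.1 μmol/kg

KH = 10^(−1.36) = 4.365×10^-2 mol kg⁻¹ atm⁻¹
[CO2*] = KH · pCO2 = 4.365×10^-2 × 1010×10^-6 atm = 4.41×10^-5 mol/kg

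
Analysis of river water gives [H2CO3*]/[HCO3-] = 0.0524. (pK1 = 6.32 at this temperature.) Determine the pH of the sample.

From K1 = [H⁺][HCO3-]/[H2CO3*]:  pH = pK1 − log₁₀([H2CO3*]/[HCO3-])
log₁₀(0.0524) = -1.281
pH = 6.32 − (-1.281) = 7.60

pH = 7.60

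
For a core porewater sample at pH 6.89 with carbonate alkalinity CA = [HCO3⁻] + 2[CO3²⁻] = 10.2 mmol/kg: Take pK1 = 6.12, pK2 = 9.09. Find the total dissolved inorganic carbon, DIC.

DIC = 11.8 mmol/kg

CA = [HCO3⁻] + 2[CO3²⁻] = (α₁ + 2α₂)·DIC
At pH 6.89: [H⁺]/K1 = 10^-0.77 = 0.16982, K2/[H⁺] = 10^-2.20 = 0.0063096
α₁ = 1/(1 + 0.16982 + 0.0063096) = 1/1.1761 = 0.8502; α₂ = α₁·K2/[H⁺] = 0.005365
α₁ + 2α₂ = 0.8610
DIC = CA / (α₁ + 2α₂) = 10.2 / 0.8610 = 11.8 mmol/kg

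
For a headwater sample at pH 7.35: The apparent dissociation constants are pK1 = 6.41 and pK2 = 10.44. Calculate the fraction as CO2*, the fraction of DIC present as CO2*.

α₀ = 0.103

α₀ = 1 / (1 + K1/[H⁺] + K1K2/[H⁺]²) = 1 / (1 + 10^+0.94 + 10^-2.15)
   = 1 / (1 + 8.7096 + 0.0070795) = 1/9.7167 = 0.1029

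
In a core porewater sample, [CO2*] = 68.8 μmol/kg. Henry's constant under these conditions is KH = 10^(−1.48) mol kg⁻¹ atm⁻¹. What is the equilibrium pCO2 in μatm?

pCO2 = 2080 μatm

KH = 10^(−1.48) = 3.311×10^-2 mol kg⁻¹ atm⁻¹
pCO2 = [CO2*]/KH = 68.8×10^-6 / 3.311×10^-2 = 2.08×10^-3 atm = 2080 μatm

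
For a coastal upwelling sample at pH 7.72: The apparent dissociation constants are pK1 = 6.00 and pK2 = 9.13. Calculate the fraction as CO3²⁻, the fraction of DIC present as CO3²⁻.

α₂ = 1 / (1 + [H⁺]/K2 + [H⁺]²/(K1K2)) = 1 / (1 + 10^+1.41 + 10^-0.31)
   = 1 / (1 + 25.704 + 0.48978) = 1/27.194 = 0.03677

α₂ = 0.0368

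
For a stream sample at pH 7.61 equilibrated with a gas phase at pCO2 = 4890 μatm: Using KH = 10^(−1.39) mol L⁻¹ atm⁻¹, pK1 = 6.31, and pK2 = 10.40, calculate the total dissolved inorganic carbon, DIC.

[CO2*] = KH · pCO2 = 10^(−1.39) × 4890×10^-6 = 1.992×10^-4 mol/L
α₀ = 1/(1 + K1/[H⁺] + K1K2/[H⁺]²) = 1/(1 + 10^+1.30 + 10^-1.49) = 0.04765
DIC = [CO2*]/α₀ = 1.992×10^-4 / 0.04765 = 4.18 mmol/L

DIC = 4.18 mmol/L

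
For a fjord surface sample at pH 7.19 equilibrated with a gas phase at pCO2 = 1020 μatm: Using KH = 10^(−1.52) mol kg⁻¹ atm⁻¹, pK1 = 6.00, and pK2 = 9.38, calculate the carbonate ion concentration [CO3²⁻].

[CO2*] = KH · pCO2 = 10^(−1.52) × 1020×10^-6 = 3.080×10^-5 mol/kg
α₀ = 1/(1 + K1/[H⁺] + K1K2/[H⁺]²) = 1/(1 + 10^+1.19 + 10^-1.00) = 0.06028
DIC = [CO2*]/α₀ = 3.080×10^-5 / 0.06028 = 0.5110 mmol/kg
[CO3²⁻] = α₂·DIC; α₂ = 0.006028, so [CO3²⁻] = 0.006028 × 0.5110 = 0.00308 mmol/kg = 3.08 μmol/kg

[CO3²⁻] = 3.08 μmol/kg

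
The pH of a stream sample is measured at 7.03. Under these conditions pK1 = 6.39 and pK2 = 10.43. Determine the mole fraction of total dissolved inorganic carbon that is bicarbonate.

α₁ = 0.813

α₁ = 1 / (1 + [H⁺]/K1 + K2/[H⁺]) = 1 / (1 + 10^-0.64 + 10^-3.40)
   = 1 / (1 + 0.22909 + 0.00039811) = 1/1.2295 = 0.8133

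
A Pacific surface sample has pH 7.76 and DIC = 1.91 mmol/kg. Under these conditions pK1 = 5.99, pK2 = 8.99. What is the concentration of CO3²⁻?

[CO3²⁻] = 0.105 mmol/kg

α₂ = 1 / (1 + [H⁺]/K2 + [H⁺]²/(K1K2)) = 1 / (1 + 10^+1.23 + 10^-0.54)
   = 1 / (1 + 16.982 + 0.28840) = 1/18.271 = 0.05473
[CO3²⁻] = α₂ × DIC = 0.05473 × 1.91 = 0.105 mmol/kg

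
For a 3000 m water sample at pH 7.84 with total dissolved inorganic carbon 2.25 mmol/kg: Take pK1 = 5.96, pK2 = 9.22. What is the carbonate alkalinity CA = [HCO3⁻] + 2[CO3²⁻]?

CA = [HCO3⁻] + 2[CO3²⁻] = (α₁ + 2α₂)·DIC
At pH 7.84: [H⁺]/K1 = 10^-1.88 = 0.013183, K2/[H⁺] = 10^-1.38 = 0.041687
α₁ = 1/(1 + 0.013183 + 0.041687) = 1/1.0549 = 0.9480; α₂ = α₁·K2/[H⁺] = 0.03952
α₁ + 2α₂ = 1.0270
CA = 1.0270 × 2.25 = 2.31 mmol/kg

CA = 2.31 mmol/kg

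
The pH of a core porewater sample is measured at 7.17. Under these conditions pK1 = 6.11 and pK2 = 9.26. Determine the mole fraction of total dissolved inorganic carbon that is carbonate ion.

α₂ = 1 / (1 + [H⁺]/K2 + [H⁺]²/(K1K2)) = 1 / (1 + 10^+2.09 + 10^+1.03)
   = 1 / (1 + 123.03 + 10.715) = 1/134.74 = 0.007422

α₂ = 0.00742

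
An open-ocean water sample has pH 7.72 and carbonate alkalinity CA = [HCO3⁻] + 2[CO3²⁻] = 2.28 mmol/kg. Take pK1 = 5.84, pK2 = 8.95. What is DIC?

CA = [HCO3⁻] + 2[CO3²⁻] = (α₁ + 2α₂)·DIC
At pH 7.72: [H⁺]/K1 = 10^-1.88 = 0.013183, K2/[H⁺] = 10^-1.23 = 0.058884
α₁ = 1/(1 + 0.013183 + 0.058884) = 1/1.0721 = 0.9328; α₂ = α₁·K2/[H⁺] = 0.05493
α₁ + 2α₂ = 1.0426
DIC = CA / (α₁ + 2α₂) = 2.28 / 1.0426 = 2.19 mmol/kg

DIC = 2.19 mmol/kg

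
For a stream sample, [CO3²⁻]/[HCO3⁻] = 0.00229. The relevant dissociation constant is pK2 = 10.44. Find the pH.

From K2 = [H⁺][CO3²⁻]/[HCO3⁻]:  pH = pK2 + log₁₀([CO3²⁻]/[HCO3⁻])
log₁₀(0.00229) = -2.640
pH = 10.44 + (-2.640) = 7.80

pH = 7.80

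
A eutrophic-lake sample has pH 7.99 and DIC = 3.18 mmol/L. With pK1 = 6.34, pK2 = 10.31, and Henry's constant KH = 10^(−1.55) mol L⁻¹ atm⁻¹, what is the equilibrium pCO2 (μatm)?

pCO2 = 2460 μatm

α₀ = 1 / (1 + K1/[H⁺] + K1K2/[H⁺]²) = 1 / (1 + 10^+1.65 + 10^-0.67)
   = 1 / (1 + 44.668 + 0.21380) = 1/45.882 = 0.02179
[CO2*] = α₀ × DIC = 0.02179 × 3.18 = 0.06931 mmol/L
pCO2 = [CO2*]/KH = 6.931×10^-5 / 2.818×10^-2 = 2460 μatm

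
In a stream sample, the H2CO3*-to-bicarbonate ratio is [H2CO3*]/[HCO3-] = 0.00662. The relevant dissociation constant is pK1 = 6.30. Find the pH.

From K1 = [H⁺][HCO3-]/[H2CO3*]:  pH = pK1 − log₁₀([H2CO3*]/[HCO3-])
log₁₀(0.00662) = -2.179
pH = 6.30 − (-2.179) = 8.48

pH = 8.48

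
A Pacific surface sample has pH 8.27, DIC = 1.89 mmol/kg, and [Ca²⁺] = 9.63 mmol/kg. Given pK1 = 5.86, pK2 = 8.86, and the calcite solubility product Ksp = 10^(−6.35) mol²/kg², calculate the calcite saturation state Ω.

α₂ = 1 / (1 + [H⁺]/K2 + [H⁺]²/(K1K2)) = 1 / (1 + 10^+0.59 + 10^-1.82)
   = 1 / (1 + 3.8905 + 0.015136) = 1/4.9056 = 0.2038
[CO3²⁻] = α₂ × DIC = 0.2038 × 1.89 = 0.3853 mmol/kg
Ksp = 10^(−6.35) = 4.467×10^-7
Ω = [Ca²⁺][CO3²⁻]/Ksp = (9.63×10^-3)(3.853×10^-4) / 4.467×10^-7 = 8.31

Ω = 8.31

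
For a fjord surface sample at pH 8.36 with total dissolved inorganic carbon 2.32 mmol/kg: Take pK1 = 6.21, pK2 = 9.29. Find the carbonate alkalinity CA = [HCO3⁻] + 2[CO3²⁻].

CA = 2.55 mmol/kg

CA = [HCO3⁻] + 2[CO3²⁻] = (α₁ + 2α₂)·DIC
At pH 8.36: [H⁺]/K1 = 10^-2.15 = 0.0070795, K2/[H⁺] = 10^-0.93 = 0.11749
α₁ = 1/(1 + 0.0070795 + 0.11749) = 1/1.1246 = 0.8892; α₂ = α₁·K2/[H⁺] = 0.1045
α₁ + 2α₂ = 1.0982
CA = 1.0982 × 2.32 = 2.55 mmol/kg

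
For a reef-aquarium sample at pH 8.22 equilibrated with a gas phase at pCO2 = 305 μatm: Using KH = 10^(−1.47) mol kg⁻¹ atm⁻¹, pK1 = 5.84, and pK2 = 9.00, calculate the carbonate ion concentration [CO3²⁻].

[CO3²⁻] = 0.411 mmol/kg

[CO2*] = KH · pCO2 = 10^(−1.47) × 305×10^-6 = 1.033×10^-5 mol/kg
α₀ = 1/(1 + K1/[H⁺] + K1K2/[H⁺]²) = 1/(1 + 10^+2.38 + 10^+1.60) = 0.003563
DIC = [CO2*]/α₀ = 1.033×10^-5 / 0.003563 = 2.901 mmol/kg
[CO3²⁻] = α₂·DIC; α₂ = 0.1418, so [CO3²⁻] = 0.1418 × 2.901 = 0.411 mmol/kg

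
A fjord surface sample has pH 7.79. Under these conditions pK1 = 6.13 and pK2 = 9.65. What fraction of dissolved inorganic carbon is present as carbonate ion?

α₂ = 1 / (1 + [H⁺]/K2 + [H⁺]²/(K1K2)) = 1 / (1 + 10^+1.86 + 10^+0.20)
   = 1 / (1 + 72.444 + 1.5849) = 1/75.028 = 0.01333

α₂ = 0.0133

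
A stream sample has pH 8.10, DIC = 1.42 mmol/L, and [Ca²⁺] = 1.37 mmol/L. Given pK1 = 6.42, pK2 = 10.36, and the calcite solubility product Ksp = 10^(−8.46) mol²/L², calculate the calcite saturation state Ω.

α₂ = 1 / (1 + [H⁺]/K2 + [H⁺]²/(K1K2)) = 1 / (1 + 10^+2.26 + 10^+0.58)
   = 1 / (1 + 181.97 + 3.8019) = 1/186.77 = 0.005354
[CO3²⁻] = α₂ × DIC = 0.005354 × 1.42 = 0.007603 mmol/L = 7.603 μmol/L
Ksp = 10^(−8.46) = 3.467×10^-9
Ω = [Ca²⁺][CO3²⁻]/Ksp = (1.37×10^-3)(7.603×10^-6) / 3.467×10^-9 = 3.00

Ω = 3.00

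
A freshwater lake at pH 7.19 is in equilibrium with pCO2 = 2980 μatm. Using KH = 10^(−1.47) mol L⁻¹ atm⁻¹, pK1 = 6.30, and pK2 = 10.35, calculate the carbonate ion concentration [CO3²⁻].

[CO3²⁻] = 0.542 μmol/L

[CO2*] = KH · pCO2 = 10^(−1.47) × 2980×10^-6 = 1.010×10^-4 mol/L
α₀ = 1/(1 + K1/[H⁺] + K1K2/[H⁺]²) = 1/(1 + 10^+0.89 + 10^-2.27) = 0.1141
DIC = [CO2*]/α₀ = 1.010×10^-4 / 0.1141 = 0.8853 mmol/L
[CO3²⁻] = α₂·DIC; α₂ = 0.0006125, so [CO3²⁻] = 0.0006125 × 0.8853 = 0.000542 mmol/L = 0.542 μmol/L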